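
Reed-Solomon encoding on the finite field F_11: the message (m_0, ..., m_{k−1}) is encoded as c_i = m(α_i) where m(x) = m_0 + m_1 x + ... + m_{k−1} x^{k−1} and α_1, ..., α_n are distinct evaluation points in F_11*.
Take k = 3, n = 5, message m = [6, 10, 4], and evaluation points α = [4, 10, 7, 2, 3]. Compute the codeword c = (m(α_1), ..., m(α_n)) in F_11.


c = [0, 0, 8, 9, 6]

Message polynomial: m(x) = 6 + 10·x + 4·x^2 (mod 11).
For each evaluation point α_i, compute m(α_i) mod 11:
  α_1 = 4: Horner steps 4 → 4 → 0, so m(4) = 0.
  α_2 = 10: Horner steps 4 → 6 → 0, so m(10) = 0.
  α_3 = 7: Horner steps 4 → 5 → 8, so m(7) = 8.
  α_4 = 2: Horner steps 4 → 7 → 9, so m(2) = 9.
  α_5 = 3: Horner steps 4 → 0 → 6, so m(3) = 6.
Codeword c = [0, 0, 8, 9, 6] ∈ F_11^5.


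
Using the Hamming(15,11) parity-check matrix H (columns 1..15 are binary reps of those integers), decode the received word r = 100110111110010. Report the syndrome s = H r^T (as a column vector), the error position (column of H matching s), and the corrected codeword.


s = (1, 0, 0, 1)^T, error position = 9, corrected codeword c = 100110110110010

Compute s = H r^T mod 2 one row at a time:
  s_1 = 1 + 1 + 1 + 1 + 0 + 0 + 1 + 0 = 5 ≡ 1 (mod 2).
  s_2 = 1 + 1 + 0 + 1 + 0 + 0 + 1 + 0 = 4 ≡ 0 (mod 2).
  s_3 = 0 + 0 + 0 + 1 + 1 + 1 + 1 + 0 = 4 ≡ 0 (mod 2).
  s_4 = 1 + 0 + 1 + 1 + 1 + 1 + 0 + 0 = 5 ≡ 1 (mod 2).
s = (1, 0, 0, 1)^T — this equals column 9 of H (binary 1001), so error is at position 9.
Correct: flip bit 9 of r = 100110111110010 to get c = 100110110110010.


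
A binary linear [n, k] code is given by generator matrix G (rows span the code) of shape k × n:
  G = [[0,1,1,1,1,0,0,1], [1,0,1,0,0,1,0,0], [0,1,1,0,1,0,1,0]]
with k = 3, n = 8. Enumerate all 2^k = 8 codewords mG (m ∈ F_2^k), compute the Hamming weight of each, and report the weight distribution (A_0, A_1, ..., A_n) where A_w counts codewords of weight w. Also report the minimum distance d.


Weight distribution: A_0 = 1, A_3 = 2, A_4 = 1, A_5 = 2, A_6 = 2. Minimum distance d = 3.

Enumerate all 2^3 = 8 messages m ∈ F_2^3.
For each, compute codeword c = mG in F_2^8, then tally its weight.
  m = 000 → c = 00000000, weight = 0.
  m = 100 → c = 01111001, weight = 5.
  m = 010 → c = 10100100, weight = 3.
  m = 110 → c = 11011101, weight = 6.
  m = 001 → c = 01101010, weight = 4.
  m = 101 → c = 00010011, weight = 3.
  m = 011 → c = 11001110, weight = 5.
  m = 111 → c = 10110111, weight = 6.
Tally weights:
  weight 0: 1 codewords.
  weight 3: 2 codewords.
  weight 4: 1 codewords.
  weight 5: 2 codewords.
  weight 6: 2 codewords.
Minimum distance d = smallest w > 0 with A_w > 0 = 3.
Sanity: Σ A_w = 8 = 2^3 = 8 ✓.


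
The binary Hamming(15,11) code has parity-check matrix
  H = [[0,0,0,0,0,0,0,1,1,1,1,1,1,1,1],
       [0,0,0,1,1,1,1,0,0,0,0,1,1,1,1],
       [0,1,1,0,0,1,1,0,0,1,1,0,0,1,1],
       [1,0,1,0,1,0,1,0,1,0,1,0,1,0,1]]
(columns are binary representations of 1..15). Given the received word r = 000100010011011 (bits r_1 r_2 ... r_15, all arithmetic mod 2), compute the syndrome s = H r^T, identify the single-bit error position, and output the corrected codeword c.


s = (1, 0, 1, 0)^T, error position = 10, corrected codeword c = 000100010111011

Compute s = H r^T mod 2 one row at a time:
  s_1 = 1 + 0 + 0 + 1 + 1 + 0 + 1 + 1 = 5 ≡ 1 (mod 2).
  s_2 = 1 + 0 + 0 + 0 + 1 + 0 + 1 + 1 = 4 ≡ 0 (mod 2).
  s_3 = 0 + 0 + 0 + 0 + 0 + 1 + 1 + 1 = 3 ≡ 1 (mod 2).
  s_4 = 0 + 0 + 0 + 0 + 0 + 1 + 0 + 1 = 2 ≡ 0 (mod 2).
s = (1, 0, 1, 0)^T — this equals column 10 of H (binary 1010), so error is at position 10.
Correct: flip bit 10 of r = 000100010011011 to get c = 000100010111011.


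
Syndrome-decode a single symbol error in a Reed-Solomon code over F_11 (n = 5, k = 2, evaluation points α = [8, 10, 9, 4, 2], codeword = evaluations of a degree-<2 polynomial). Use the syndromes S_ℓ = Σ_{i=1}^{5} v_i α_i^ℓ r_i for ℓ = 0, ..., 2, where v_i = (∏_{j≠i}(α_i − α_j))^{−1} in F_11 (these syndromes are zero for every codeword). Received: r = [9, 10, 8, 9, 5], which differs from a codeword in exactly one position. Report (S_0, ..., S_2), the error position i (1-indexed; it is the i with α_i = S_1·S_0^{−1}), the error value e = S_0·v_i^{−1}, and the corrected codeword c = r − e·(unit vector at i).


S = (9, 6, 4), error at position 1, error magnitude e = 3, c = [6, 10, 8, 9, 5].

Step 1: column multipliers v_i = (∏_{j≠i}(α_i − α_j))^{−1} mod 11.
  i = 1 (α = 8): (8−10)(8−9)(8−4)(8−2) = (−2)·(−1)·4·6 = 48 ≡ 4, so v_1 = 4^{−1} = 3 (mod 11).
  i = 2 (α = 10): (10−8)(10−9)(10−4)(10−2) = 2·1·6·8 = 96 ≡ 8, so v_2 = 8^{−1} = 7 (mod 11).
  i = 3 (α = 9): (9−8)(9−10)(9−4)(9−2) = 1·(−1)·5·7 = −35 ≡ 9, so v_3 = 9^{−1} = 5 (mod 11).
  i = 4 (α = 4): (4−8)(4−10)(4−9)(4−2) = (−4)·(−6)·(−5)·2 = −240 ≡ 2, so v_4 = 2^{−1} = 6 (mod 11).
  i = 5 (α = 2): (2−8)(2−10)(2−9)(2−4) = (−6)·(−8)·(−7)·(−2) = 672 ≡ 1, so v_5 = 1^{−1} = 1 (mod 11).
  v = [3, 7, 5, 6, 1].
Step 2: syndromes of r = [9, 10, 8, 9, 5] (all sums mod 11).
  S_0 = Σ v_i r_i = 3·9 + 7·10 + 5·8 + 6·9 + 1·5 = 196 ≡ 9.
  S_1 = Σ v_i α_i r_i = 3·8·9 + 7·10·10 + 5·9·8 + 6·4·9 + 1·2·5 = 1502 ≡ 6.
  α_i^2 mod 11 = [9, 1, 4, 5, 4].
  S_2 = Σ v_i α_i^2 r_i = 3·9·9 + 7·1·10 + 5·4·8 + 6·5·9 + 1·4·5 = 763 ≡ 4.
  S = (9, 6, 4) ≠ 0, so r is not a codeword (an error is present).
Step 3: locate the error. For a single error e at position i, S_ℓ = v_i·e·α_i^ℓ, so α_err = S_1/S_0.
  S_0^{−1} = 9^{−1} = 5 (mod 11), so α_err = 6·5 = 30 ≡ 8 = α_1. Error position i = 1.
  Consistency check: S_2/S_1 = 4·2 = 8 ≡ 8 = α_err ✓ (single-error assumption holds).
Step 4: error magnitude e = S_0/v_1 = S_0·∏_{j≠1}(α_1 − α_j) = 9·4 = 36 ≡ 3 (mod 11).
Step 5: correct position 1: c_1 = r_1 − e = 9 − 3 ≡ 6 (mod 11). Hence c = [6, 10, 8, 9, 5].
  Check: interpolating c through the α_i gives m(x) = 1 + 2·x (degree < 2) with m(α_i) = c_i for every i, so c is indeed a codeword.


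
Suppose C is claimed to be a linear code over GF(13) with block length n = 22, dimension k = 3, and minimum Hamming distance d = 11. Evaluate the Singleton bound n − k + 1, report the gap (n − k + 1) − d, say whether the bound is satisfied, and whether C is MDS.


Singleton RHS = n − k + 1 = 20, slack = 9, bound satisfied, not MDS.

Singleton bound: d ≤ n − k + 1.
Here n = 22, k = 3, so n − k + 1 = 20.
Given d = 11, check d ≤ 20: YES.
Slack = (n − k + 1) − d = 9.
The code is NOT MDS (slack = 9 > 0).
Description: the claimed parameters are [22, 3, 11]_13; such a code would be non-MDS.


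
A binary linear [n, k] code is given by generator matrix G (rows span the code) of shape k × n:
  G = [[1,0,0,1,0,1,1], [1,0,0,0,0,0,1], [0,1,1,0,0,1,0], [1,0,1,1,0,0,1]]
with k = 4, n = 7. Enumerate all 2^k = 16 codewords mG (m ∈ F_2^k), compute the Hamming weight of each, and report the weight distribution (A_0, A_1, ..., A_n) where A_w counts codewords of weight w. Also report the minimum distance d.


Weight distribution: A_0 = 1, A_1 = 1, A_2 = 4, A_3 = 4, A_4 = 3, A_5 = 3. Minimum distance d = 1.

Enumerate all 2^4 = 16 messages m ∈ F_2^4.
For each, compute codeword c = mG in F_2^7, then tally its weight.
  m = 0000 → c = 0000000, weight = 0.
  m = 1000 → c = 1001011, weight = 4.
  m = 0100 → c = 1000001, weight = 2.
  m = 1100 → c = 0001010, weight = 2.
  m = 0010 → c = 0110010, weight = 3.
  m = 1010 → c = 1111001, weight = 5.
  m = 0110 → c = 1110011, weight = 5.
  m = 1110 → c = 0111000, weight = 3.
  m = 0001 → c = 1011001, weight = 4.
  m = 1001 → c = 0010010, weight = 2.
  m = 0101 → c = 0011000, weight = 2.
  m = 1101 → c = 1010011, weight = 4.
  m = 0011 → c = 1101011, weight = 5.
  m = 1011 → c = 0100000, weight = 1.
  m = 0111 → c = 0101010, weight = 3.
  m = 1111 → c = 1100001, weight = 3.
Tally weights:
  weight 0: 1 codewords.
  weight 1: 1 codewords.
  weight 2: 4 codewords.
  weight 3: 4 codewords.
  weight 4: 3 codewords.
  weight 5: 3 codewords.
Minimum distance d = smallest w > 0 with A_w > 0 = 1.
Sanity: Σ A_w = 16 = 2^4 = 16 ✓.


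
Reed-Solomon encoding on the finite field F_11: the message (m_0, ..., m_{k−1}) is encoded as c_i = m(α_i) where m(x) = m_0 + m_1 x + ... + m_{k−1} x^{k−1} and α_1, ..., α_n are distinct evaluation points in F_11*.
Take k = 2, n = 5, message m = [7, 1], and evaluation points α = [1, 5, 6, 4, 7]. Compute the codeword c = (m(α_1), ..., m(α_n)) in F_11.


c = [8, 1, 2, 0, 3]

Message polynomial: m(x) = 7 + 1·x (mod 11).
For each evaluation point α_i, compute m(α_i) mod 11:
  α_1 = 1: Horner steps 1 → 8, so m(1) = 8.
  α_2 = 5: Horner steps 1 → 1, so m(5) = 1.
  α_3 = 6: Horner steps 1 → 2, so m(6) = 2.
  α_4 = 4: Horner steps 1 → 0, so m(4) = 0.
  α_5 = 7: Horner steps 1 → 3, so m(7) = 3.
Codeword c = [8, 1, 2, 0, 3] ∈ F_11^5.


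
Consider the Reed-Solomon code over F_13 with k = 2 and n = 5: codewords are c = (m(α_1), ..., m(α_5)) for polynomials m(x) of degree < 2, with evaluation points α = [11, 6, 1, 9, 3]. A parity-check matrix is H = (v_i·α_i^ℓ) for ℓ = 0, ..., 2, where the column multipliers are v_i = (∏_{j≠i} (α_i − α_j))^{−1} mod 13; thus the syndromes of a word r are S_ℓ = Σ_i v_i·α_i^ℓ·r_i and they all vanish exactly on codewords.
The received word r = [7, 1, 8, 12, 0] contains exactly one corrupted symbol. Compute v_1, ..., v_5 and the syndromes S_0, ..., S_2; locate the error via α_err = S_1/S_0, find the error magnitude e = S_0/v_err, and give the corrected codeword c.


S = (8, 7, 11), error at position 4, error magnitude e = 10, c = [7, 1, 8, 2, 0].

Step 1: column multipliers v_i = (∏_{j≠i}(α_i − α_j))^{−1} mod 13.
  i = 1 (α = 11): (11−6)(11−1)(11−9)(11−3) = 5·10·2·8 = 800 ≡ 7, so v_1 = 7^{−1} = 2 (mod 13).
  i = 2 (α = 6): (6−11)(6−1)(6−9)(6−3) = (−5)·5·(−3)·3 = 225 ≡ 4, so v_2 = 4^{−1} = 10 (mod 13).
  i = 3 (α = 1): (1−11)(1−6)(1−9)(1−3) = (−10)·(−5)·(−8)·(−2) = 800 ≡ 7, so v_3 = 7^{−1} = 2 (mod 13).
  i = 4 (α = 9): (9−11)(9−6)(9−1)(9−3) = (−2)·3·8·6 = −288 ≡ 11, so v_4 = 11^{−1} = 6 (mod 13).
  i = 5 (α = 3): (3−11)(3−6)(3−1)(3−9) = (−8)·(−3)·2·(−6) = −288 ≡ 11, so v_5 = 11^{−1} = 6 (mod 13).
  v = [2, 10, 2, 6, 6].
Step 2: syndromes of r = [7, 1, 8, 12, 0] (all sums mod 13).
  S_0 = Σ v_i r_i = 2·7 + 10·1 + 2·8 + 6·12 + 6·0 = 112 ≡ 8.
  S_1 = Σ v_i α_i r_i = 2·11·7 + 10·6·1 + 2·1·8 + 6·9·12 + 6·3·0 = 878 ≡ 7.
  α_i^2 mod 13 = [4, 10, 1, 3, 9].
  S_2 = Σ v_i α_i^2 r_i = 2·4·7 + 10·10·1 + 2·1·8 + 6·3·12 + 6·9·0 = 388 ≡ 11.
  S = (8, 7, 11) ≠ 0, so r is not a codeword (an error is present).
Step 3: locate the error. For a single error e at position i, S_ℓ = v_i·e·α_i^ℓ, so α_err = S_1/S_0.
  S_0^{−1} = 8^{−1} = 5 (mod 13), so α_err = 7·5 = 35 ≡ 9 = α_4. Error position i = 4.
  Consistency check: S_2/S_1 = 11·2 = 22 ≡ 9 = α_err ✓ (single-error assumption holds).
Step 4: error magnitude e = S_0/v_4 = S_0·∏_{j≠4}(α_4 − α_j) = 8·11 = 88 ≡ 10 (mod 13).
Step 5: correct position 4: c_4 = r_4 − e = 12 − 10 ≡ 2 (mod 13). Hence c = [7, 1, 8, 2, 0].
  Check: interpolating c through the α_i gives m(x) = 12 + 9·x (degree < 2) with m(α_i) = c_i for every i, so c is indeed a codeword.


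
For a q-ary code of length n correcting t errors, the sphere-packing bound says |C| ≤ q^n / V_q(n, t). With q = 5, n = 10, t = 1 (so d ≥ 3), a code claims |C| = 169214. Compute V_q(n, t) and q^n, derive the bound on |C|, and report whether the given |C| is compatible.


V_q(n, t) = 41, q^n = 9765625, Hamming bound = 238185, |C| = 169214 ≤ bound (satisfied).

Step 1: Compute V_q(n, t) = Σ_{j=0}^1 C(n, j) (q−1)^j.
  j = 0: C(10,0)·(4)^0 = 1·1 = 1.
  j = 1: C(10,1)·(4)^1 = 10·4 = 40.
  V_q(n, t) = 1 + 40 = 41.
Step 2: q^n = 5^10 = 9765625.
Step 3: Hamming bound ⌊q^n / V_q(n,t)⌋ = ⌊9765625/41⌋ = 238185.
Step 4: Compare |C| = 169214 to 238185: satisfied.
The claimed |C| lies below the Hamming bound.


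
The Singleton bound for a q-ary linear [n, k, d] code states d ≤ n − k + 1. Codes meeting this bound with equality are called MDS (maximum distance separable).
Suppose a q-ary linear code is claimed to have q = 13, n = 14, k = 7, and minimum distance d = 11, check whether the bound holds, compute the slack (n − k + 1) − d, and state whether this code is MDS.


Singleton RHS = n − k + 1 = 8, slack = -3, bound violated (no such code; not MDS).

Singleton bound: d ≤ n − k + 1.
Here n = 14, k = 7, so n − k + 1 = 8.
Given d = 11, check d ≤ 8: NO.
Slack = (n − k + 1) − d = -3.
The slack is negative: d = 11 exceeds n − k + 1 = 8 by 3, so the Singleton bound is violated and no linear [14, 7, 11]_13 code can exist. In particular it is not MDS (MDS requires d = n − k + 1 exactly).
Description: the claimed parameters are [14, 7, 11]_13; such a code would be impossible (violates the Singleton bound).


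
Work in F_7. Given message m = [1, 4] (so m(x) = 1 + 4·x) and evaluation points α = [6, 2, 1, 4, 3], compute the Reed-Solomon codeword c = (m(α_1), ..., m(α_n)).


c = [4, 2, 5, 3, 6]

Message polynomial: m(x) = 1 + 4·x (mod 7).
For each evaluation point α_i, compute m(α_i) mod 7:
  α_1 = 6: Horner steps 4 → 4, so m(6) = 4.
  α_2 = 2: Horner steps 4 → 2, so m(2) = 2.
  α_3 = 1: Horner steps 4 → 5, so m(1) = 5.
  α_4 = 4: Horner steps 4 → 3, so m(4) = 3.
  α_5 = 3: Horner steps 4 → 6, so m(3) = 6.
Codeword c = [4, 2, 5, 3, 6] ∈ F_7^5.


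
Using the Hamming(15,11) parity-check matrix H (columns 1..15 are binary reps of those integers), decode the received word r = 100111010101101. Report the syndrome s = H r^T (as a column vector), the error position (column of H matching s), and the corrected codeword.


s = (1, 0, 1, 0)^T, error position = 10, corrected codeword c = 100111010001101

Compute s = H r^T mod 2 one row at a time:
  s_1 = 1 + 0 + 1 + 0 + 1 + 1 + 0 + 1 = 5 ≡ 1 (mod 2).
  s_2 = 1 + 1 + 1 + 0 + 1 + 1 + 0 + 1 = 6 ≡ 0 (mod 2).
  s_3 = 0 + 0 + 1 + 0 + 1 + 0 + 0 + 1 = 3 ≡ 1 (mod 2).
  s_4 = 1 + 0 + 1 + 0 + 0 + 0 + 1 + 1 = 4 ≡ 0 (mod 2).
s = (1, 0, 1, 0)^T — this equals column 10 of H (binary 1010), so error is at position 10.
Correct: flip bit 10 of r = 100111010101101 to get c = 100111010001101.


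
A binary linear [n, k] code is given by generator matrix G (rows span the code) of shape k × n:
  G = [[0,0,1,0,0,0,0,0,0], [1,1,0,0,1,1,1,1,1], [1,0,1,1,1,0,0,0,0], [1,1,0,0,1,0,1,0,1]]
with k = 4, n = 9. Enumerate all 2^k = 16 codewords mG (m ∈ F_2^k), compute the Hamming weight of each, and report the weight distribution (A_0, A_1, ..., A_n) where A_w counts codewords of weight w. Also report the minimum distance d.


Weight distribution: A_0 = 1, A_1 = 1, A_2 = 1, A_3 = 2, A_4 = 2, A_5 = 3, A_6 = 3, A_7 = 2, A_8 = 1. Minimum distance d = 1.

Enumerate all 2^4 = 16 messages m ∈ F_2^4.
For each, compute codeword c = mG in F_2^9, then tally its weight.
  m = 0000 → c = 000000000, weight = 0.
  m = 1000 → c = 001000000, weight = 1.
  m = 0100 → c = 110011111, weight = 7.
  m = 1100 → c = 111011111, weight = 8.
  m = 0010 → c = 101110000, weight = 4.
  m = 1010 → c = 100110000, weight = 3.
  m = 0110 → c = 011101111, weight = 7.
  m = 1110 → c = 010101111, weight = 6.
  m = 0001 → c = 110010101, weight = 5.
  m = 1001 → c = 111010101, weight = 6.
  m = 0101 → c = 000001010, weight = 2.
  m = 1101 → c = 001001010, weight = 3.
  m = 0011 → c = 011100101, weight = 5.
  m = 1011 → c = 010100101, weight = 4.
  m = 0111 → c = 101111010, weight = 6.
  m = 1111 → c = 100111010, weight = 5.
Tally weights:
  weight 0: 1 codewords.
  weight 1: 1 codewords.
  weight 2: 1 codewords.
  weight 3: 2 codewords.
  weight 4: 2 codewords.
  weight 5: 3 codewords.
  weight 6: 3 codewords.
  weight 7: 2 codewords.
  weight 8: 1 codewords.
Minimum distance d = smallest w > 0 with A_w > 0 = 1.
Sanity: Σ A_w = 16 = 2^4 = 16 ✓.


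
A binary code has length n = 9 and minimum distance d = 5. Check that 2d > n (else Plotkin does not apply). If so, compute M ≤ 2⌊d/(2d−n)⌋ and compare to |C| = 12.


Plotkin bound M ≤ 10; given |C| = 12 > bound (violated).

Check applicability: 2d = 10, n = 9.
2d − n = 1 > 0, so Plotkin applies.
Compute d/(2d−n) = 5/1 ≈ 5.0000.
⌊d/(2d−n)⌋ = 5.
Plotkin bound: M ≤ 2·5 = 10.
Given |C| = 12, check: VIOLATED.
This |C| is above the Plotkin bound, so no binary code with n = 9, d = 5 and 12 codewords exists.


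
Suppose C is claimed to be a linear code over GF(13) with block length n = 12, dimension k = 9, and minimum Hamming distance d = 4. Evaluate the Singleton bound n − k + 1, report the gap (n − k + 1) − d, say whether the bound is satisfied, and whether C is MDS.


Singleton RHS = n − k + 1 = 4, slack = 0, bound satisfied, MDS.

Singleton bound: d ≤ n − k + 1.
Here n = 12, k = 9, so n − k + 1 = 4.
Given d = 4, check d ≤ 4: YES.
Slack = (n − k + 1) − d = 0.
The code is MDS (slack = 0).
Description: the claimed parameters are [12, 9, 4]_13; such a code would be MDS (meets Singleton bound).


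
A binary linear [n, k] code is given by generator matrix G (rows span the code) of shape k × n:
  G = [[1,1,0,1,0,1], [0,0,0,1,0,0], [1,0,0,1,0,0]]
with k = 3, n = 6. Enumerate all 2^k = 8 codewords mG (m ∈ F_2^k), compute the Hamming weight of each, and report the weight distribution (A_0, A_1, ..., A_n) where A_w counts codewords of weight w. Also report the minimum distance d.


Weight distribution: A_0 = 1, A_1 = 2, A_2 = 2, A_3 = 2, A_4 = 1. Minimum distance d = 1.

Enumerate all 2^3 = 8 messages m ∈ F_2^3.
For each, compute codeword c = mG in F_2^6, then tally its weight.
  m = 000 → c = 000000, weight = 0.
  m = 100 → c = 110101, weight = 4.
  m = 010 → c = 000100, weight = 1.
  m = 110 → c = 110001, weight = 3.
  m = 001 → c = 100100, weight = 2.
  m = 101 → c = 010001, weight = 2.
  m = 011 → c = 100000, weight = 1.
  m = 111 → c = 010101, weight = 3.
Tally weights:
  weight 0: 1 codewords.
  weight 1: 2 codewords.
  weight 2: 2 codewords.
  weight 3: 2 codewords.
  weight 4: 1 codewords.
Minimum distance d = smallest w > 0 with A_w > 0 = 1.
Sanity: Σ A_w = 8 = 2^3 = 8 ✓.


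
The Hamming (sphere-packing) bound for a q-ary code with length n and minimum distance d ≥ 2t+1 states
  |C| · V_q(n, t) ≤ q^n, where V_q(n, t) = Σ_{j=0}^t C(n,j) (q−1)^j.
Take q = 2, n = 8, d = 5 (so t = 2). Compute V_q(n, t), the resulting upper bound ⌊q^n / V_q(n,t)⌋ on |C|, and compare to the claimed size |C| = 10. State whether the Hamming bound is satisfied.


V_q(n, t) = 37, q^n = 256, Hamming bound = 6, |C| = 10 > bound (violated).

Step 1: Compute V_q(n, t) = Σ_{j=0}^2 C(n, j) (q−1)^j.
  j = 0: C(8,0)·(1)^0 = 1·1 = 1.
  j = 1: C(8,1)·(1)^1 = 8·1 = 8.
  j = 2: C(8,2)·(1)^2 = 28·1 = 28.
  V_q(n, t) = 1 + 8 + 28 = 37.
Step 2: q^n = 2^8 = 256.
Step 3: Hamming bound ⌊q^n / V_q(n,t)⌋ = ⌊256/37⌋ = 6.
Step 4: Compare |C| = 10 to 6: violated.
The claimed |C| lies above the Hamming bound, so no 2-ary code of length 8 with d ≥ 5 can have 10 codewords.


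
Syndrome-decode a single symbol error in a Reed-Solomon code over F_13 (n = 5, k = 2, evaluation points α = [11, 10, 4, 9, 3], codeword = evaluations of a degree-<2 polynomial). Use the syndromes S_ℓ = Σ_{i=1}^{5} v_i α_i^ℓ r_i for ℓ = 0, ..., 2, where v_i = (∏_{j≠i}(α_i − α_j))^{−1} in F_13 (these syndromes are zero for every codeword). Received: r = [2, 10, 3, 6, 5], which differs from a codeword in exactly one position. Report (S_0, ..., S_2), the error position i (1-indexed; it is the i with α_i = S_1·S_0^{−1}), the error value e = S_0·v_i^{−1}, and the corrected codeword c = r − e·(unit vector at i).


S = (11, 6, 8), error at position 2, error magnitude e = 6, c = [2, 4, 3, 6, 5].

Step 1: column multipliers v_i = (∏_{j≠i}(α_i − α_j))^{−1} mod 13.
  i = 1 (α = 11): (11−10)(11−4)(11−9)(11−3) = 1·7·2·8 = 112 ≡ 8, so v_1 = 8^{−1} = 5 (mod 13).
  i = 2 (α = 10): (10−11)(10−4)(10−9)(10−3) = (−1)·6·1·7 = −42 ≡ 10, so v_2 = 10^{−1} = 4 (mod 13).
  i = 3 (α = 4): (4−11)(4−10)(4−9)(4−3) = (−7)·(−6)·(−5)·1 = −210 ≡ 11, so v_3 = 11^{−1} = 6 (mod 13).
  i = 4 (α = 9): (9−11)(9−10)(9−4)(9−3) = (−2)·(−1)·5·6 = 60 ≡ 8, so v_4 = 8^{−1} = 5 (mod 13).
  i = 5 (α = 3): (3−11)(3−10)(3−4)(3−9) = (−8)·(−7)·(−1)·(−6) = 336 ≡ 11, so v_5 = 11^{−1} = 6 (mod 13).
  v = [5, 4, 6, 5, 6].
Step 2: syndromes of r = [2, 10, 3, 6, 5] (all sums mod 13).
  S_0 = Σ v_i r_i = 5·2 + 4·10 + 6·3 + 5·6 + 6·5 = 128 ≡ 11.
  S_1 = Σ v_i α_i r_i = 5·11·2 + 4·10·10 + 6·4·3 + 5·9·6 + 6·3·5 = 942 ≡ 6.
  α_i^2 mod 13 = [4, 9, 3, 3, 9].
  S_2 = Σ v_i α_i^2 r_i = 5·4·2 + 4·9·10 + 6·3·3 + 5·3·6 + 6·9·5 = 814 ≡ 8.
  S = (11, 6, 8) ≠ 0, so r is not a codeword (an error is present).
Step 3: locate the error. For a single error e at position i, S_ℓ = v_i·e·α_i^ℓ, so α_err = S_1/S_0.
  S_0^{−1} = 11^{−1} = 6 (mod 13), so α_err = 6·6 = 36 ≡ 10 = α_2. Error position i = 2.
  Consistency check: S_2/S_1 = 8·11 = 88 ≡ 10 = α_err ✓ (single-error assumption holds).
Step 4: error magnitude e = S_0/v_2 = S_0·∏_{j≠2}(α_2 − α_j) = 11·10 = 110 ≡ 6 (mod 13).
Step 5: correct position 2: c_2 = r_2 − e = 10 − 6 ≡ 4 (mod 13). Hence c = [2, 4, 3, 6, 5].
  Check: interpolating c through the α_i gives m(x) = 11 + 11·x (degree < 2) with m(α_i) = c_i for every i, so c is indeed a codeword.


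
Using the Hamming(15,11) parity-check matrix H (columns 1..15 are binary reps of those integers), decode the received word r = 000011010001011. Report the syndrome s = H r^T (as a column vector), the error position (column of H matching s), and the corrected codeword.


s = (0, 1, 1, 0)^T, error position = 6, corrected codeword c = 000010010001011

Compute s = H r^T mod 2 one row at a time:
  s_1 = 1 + 0 + 0 + 0 + 1 + 0 + 1 + 1 = 4 ≡ 0 (mod 2).
  s_2 = 0 + 1 + 1 + 0 + 1 + 0 + 1 + 1 = 5 ≡ 1 (mod 2).
  s_3 = 0 + 0 + 1 + 0 + 0 + 0 + 1 + 1 = 3 ≡ 1 (mod 2).
  s_4 = 0 + 0 + 1 + 0 + 0 + 0 + 0 + 1 = 2 ≡ 0 (mod 2).
s = (0, 1, 1, 0)^T — this equals column 6 of H (binary 0110), so error is at position 6.
Correct: flip bit 6 of r = 000011010001011 to get c = 000010010001011.


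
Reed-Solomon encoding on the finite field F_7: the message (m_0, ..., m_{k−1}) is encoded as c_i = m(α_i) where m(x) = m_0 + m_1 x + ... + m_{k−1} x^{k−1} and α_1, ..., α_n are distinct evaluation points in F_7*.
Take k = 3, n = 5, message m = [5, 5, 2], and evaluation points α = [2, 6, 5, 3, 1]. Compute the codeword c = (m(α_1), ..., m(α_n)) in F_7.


c = [2, 2, 3, 3, 5]

Message polynomial: m(x) = 5 + 5·x + 2·x^2 (mod 7).
For each evaluation point α_i, compute m(α_i) mod 7:
  α_1 = 2: Horner steps 2 → 2 → 2, so m(2) = 2.
  α_2 = 6: Horner steps 2 → 3 → 2, so m(6) = 2.
  α_3 = 5: Horner steps 2 → 1 → 3, so m(5) = 3.
  α_4 = 3: Horner steps 2 → 4 → 3, so m(3) = 3.
  α_5 = 1: Horner steps 2 → 0 → 5, so m(1) = 5.
Codeword c = [2, 2, 3, 3, 5] ∈ F_7^5.


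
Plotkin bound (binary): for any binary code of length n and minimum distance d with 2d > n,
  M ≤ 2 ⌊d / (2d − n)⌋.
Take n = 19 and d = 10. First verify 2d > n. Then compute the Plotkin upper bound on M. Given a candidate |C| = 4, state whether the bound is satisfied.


Plotkin bound M ≤ 20; given |C| = 4 ≤ bound (satisfied).

Check applicability: 2d = 20, n = 19.
2d − n = 1 > 0, so Plotkin applies.
Compute d/(2d−n) = 10/1 ≈ 10.0000.
⌊d/(2d−n)⌋ = 10.
Plotkin bound: M ≤ 2·10 = 20.
Given |C| = 4, check: satisfied.
This |C| is below the Plotkin bound.


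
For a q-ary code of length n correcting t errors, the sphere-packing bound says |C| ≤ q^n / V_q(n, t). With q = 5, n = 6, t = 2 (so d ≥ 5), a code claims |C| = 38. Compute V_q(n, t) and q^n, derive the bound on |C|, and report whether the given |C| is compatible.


V_q(n, t) = 265, q^n = 15625, Hamming bound = 58, |C| = 38 ≤ bound (satisfied).

Step 1: Compute V_q(n, t) = Σ_{j=0}^2 C(n, j) (q−1)^j.
  j = 0: C(6,0)·(4)^0 = 1·1 = 1.
  j = 1: C(6,1)·(4)^1 = 6·4 = 24.
  j = 2: C(6,2)·(4)^2 = 15·16 = 240.
  V_q(n, t) = 1 + 24 + 240 = 265.
Step 2: q^n = 5^6 = 15625.
Step 3: Hamming bound ⌊q^n / V_q(n,t)⌋ = ⌊15625/265⌋ = 58.
Step 4: Compare |C| = 38 to 58: satisfied.
The claimed |C| lies below the Hamming bound.


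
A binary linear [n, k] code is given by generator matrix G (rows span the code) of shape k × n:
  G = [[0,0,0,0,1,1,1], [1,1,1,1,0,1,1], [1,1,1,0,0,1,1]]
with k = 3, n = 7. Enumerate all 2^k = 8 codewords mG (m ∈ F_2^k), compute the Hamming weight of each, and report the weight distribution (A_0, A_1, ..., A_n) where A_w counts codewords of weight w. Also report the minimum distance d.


Weight distribution: A_0 = 1, A_1 = 1, A_3 = 1, A_4 = 2, A_5 = 2, A_6 = 1. Minimum distance d = 1.

Enumerate all 2^3 = 8 messages m ∈ F_2^3.
For each, compute codeword c = mG in F_2^7, then tally its weight.
  m = 000 → c = 0000000, weight = 0.
  m = 100 → c = 0000111, weight = 3.
  m = 010 → c = 1111011, weight = 6.
  m = 110 → c = 1111100, weight = 5.
  m = 001 → c = 1110011, weight = 5.
  m = 101 → c = 1110100, weight = 4.
  m = 011 → c = 0001000, weight = 1.
  m = 111 → c = 0001111, weight = 4.
Tally weights:
  weight 0: 1 codewords.
  weight 1: 1 codewords.
  weight 3: 1 codewords.
  weight 4: 2 codewords.
  weight 5: 2 codewords.
  weight 6: 1 codewords.
Minimum distance d = smallest w > 0 with A_w > 0 = 1.
Sanity: Σ A_w = 8 = 2^3 = 8 ✓.


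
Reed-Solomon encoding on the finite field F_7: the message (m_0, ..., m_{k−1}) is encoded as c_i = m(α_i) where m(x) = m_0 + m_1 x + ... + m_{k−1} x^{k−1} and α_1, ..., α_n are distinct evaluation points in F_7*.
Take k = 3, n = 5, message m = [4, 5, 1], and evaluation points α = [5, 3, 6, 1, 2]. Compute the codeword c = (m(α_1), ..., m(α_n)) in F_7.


c = [5, 0, 0, 3, 4]

Message polynomial: m(x) = 4 + 5·x + 1·x^2 (mod 7).
For each evaluation point α_i, compute m(α_i) mod 7:
  α_1 = 5: Horner steps 1 → 3 → 5, so m(5) = 5.
  α_2 = 3: Horner steps 1 → 1 → 0, so m(3) = 0.
  α_3 = 6: Horner steps 1 → 4 → 0, so m(6) = 0.
  α_4 = 1: Horner steps 1 → 6 → 3, so m(1) = 3.
  α_5 = 2: Horner steps 1 → 0 → 4, so m(2) = 4.
Codeword c = [5, 0, 0, 3, 4] ∈ F_7^5.


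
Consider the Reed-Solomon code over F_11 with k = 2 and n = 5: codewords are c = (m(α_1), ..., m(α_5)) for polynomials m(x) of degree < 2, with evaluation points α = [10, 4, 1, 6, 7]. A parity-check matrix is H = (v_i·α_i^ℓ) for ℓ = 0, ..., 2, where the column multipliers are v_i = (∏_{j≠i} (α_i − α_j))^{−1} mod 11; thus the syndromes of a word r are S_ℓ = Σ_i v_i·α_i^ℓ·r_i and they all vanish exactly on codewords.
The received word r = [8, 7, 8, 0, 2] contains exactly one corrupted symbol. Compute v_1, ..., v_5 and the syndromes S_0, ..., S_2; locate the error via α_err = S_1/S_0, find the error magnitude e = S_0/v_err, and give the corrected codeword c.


S = (1, 1, 1), error at position 3, error magnitude e = 7, c = [8, 7, 1, 0, 2].

Step 1: column multipliers v_i = (∏_{j≠i}(α_i − α_j))^{−1} mod 11.
  i = 1 (α = 10): (10−4)(10−1)(10−6)(10−7) = 6·9·4·3 = 648 ≡ 10, so v_1 = 10^{−1} = 10 (mod 11).
  i = 2 (α = 4): (4−10)(4−1)(4−6)(4−7) = (−6)·3·(−2)·(−3) = −108 ≡ 2, so v_2 = 2^{−1} = 6 (mod 11).
  i = 3 (α = 1): (1−10)(1−4)(1−6)(1−7) = (−9)·(−3)·(−5)·(−6) = 810 ≡ 7, so v_3 = 7^{−1} = 8 (mod 11).
  i = 4 (α = 6): (6−10)(6−4)(6−1)(6−7) = (−4)·2·5·(−1) = 40 ≡ 7, so v_4 = 7^{−1} = 8 (mod 11).
  i = 5 (α = 7): (7−10)(7−4)(7−1)(7−6) = (−3)·3·6·1 = −54 ≡ 1, so v_5 = 1^{−1} = 1 (mod 11).
  v = [10, 6, 8, 8, 1].
Step 2: syndromes of r = [8, 7, 8, 0, 2] (all sums mod 11).
  S_0 = Σ v_i r_i = 10·8 + 6·7 + 8·8 + 8·0 + 1·2 = 188 ≡ 1.
  S_1 = Σ v_i α_i r_i = 10·10·8 + 6·4·7 + 8·1·8 + 8·6·0 + 1·7·2 = 1046 ≡ 1.
  α_i^2 mod 11 = [1, 5, 1, 3, 5].
  S_2 = Σ v_i α_i^2 r_i = 10·1·8 + 6·5·7 + 8·1·8 + 8·3·0 + 1·5·2 = 364 ≡ 1.
  S = (1, 1, 1) ≠ 0, so r is not a codeword (an error is present).
Step 3: locate the error. For a single error e at position i, S_ℓ = v_i·e·α_i^ℓ, so α_err = S_1/S_0.
  S_0^{−1} = 1^{−1} = 1 (mod 11), so α_err = 1·1 = 1 ≡ 1 = α_3. Error position i = 3.
  Consistency check: S_2/S_1 = 1·1 = 1 ≡ 1 = α_err ✓ (single-error assumption holds).
Step 4: error magnitude e = S_0/v_3 = S_0·∏_{j≠3}(α_3 − α_j) = 1·7 = 7 ≡ 7 (mod 11).
Step 5: correct position 3: c_3 = r_3 − e = 8 − 7 ≡ 1 (mod 11). Hence c = [8, 7, 1, 0, 2].
  Check: interpolating c through the α_i gives m(x) = 10 + 2·x (degree < 2) with m(α_i) = c_i for every i, so c is indeed a codeword.


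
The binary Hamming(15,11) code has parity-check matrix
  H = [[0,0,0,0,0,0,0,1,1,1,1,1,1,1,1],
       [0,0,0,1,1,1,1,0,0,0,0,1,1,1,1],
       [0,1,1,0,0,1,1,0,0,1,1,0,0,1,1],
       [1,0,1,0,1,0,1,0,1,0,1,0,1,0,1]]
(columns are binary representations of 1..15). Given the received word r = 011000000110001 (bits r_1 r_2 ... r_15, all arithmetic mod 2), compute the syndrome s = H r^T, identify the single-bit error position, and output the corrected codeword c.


s = (1, 1, 1, 1)^T, error position = 15, corrected codeword c = 011000000110000

Compute s = H r^T mod 2 one row at a time:
  s_1 = 0 + 0 + 1 + 1 + 0 + 0 + 0 + 1 = 3 ≡ 1 (mod 2).
  s_2 = 0 + 0 + 0 + 0 + 0 + 0 + 0 + 1 = 1 ≡ 1 (mod 2).
  s_3 = 1 + 1 + 0 + 0 + 1 + 1 + 0 + 1 = 5 ≡ 1 (mod 2).
  s_4 = 0 + 1 + 0 + 0 + 0 + 1 + 0 + 1 = 3 ≡ 1 (mod 2).
s = (1, 1, 1, 1)^T — this equals column 15 of H (binary 1111), so error is at position 15.
Correct: flip bit 15 of r = 011000000110001 to get c = 011000000110000.


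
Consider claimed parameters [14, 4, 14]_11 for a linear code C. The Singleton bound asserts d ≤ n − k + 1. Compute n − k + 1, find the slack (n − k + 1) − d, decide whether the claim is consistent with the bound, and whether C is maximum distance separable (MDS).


Singleton RHS = n − k + 1 = 11, slack = -3, bound violated (no such code; not MDS).

Singleton bound: d ≤ n − k + 1.
Here n = 14, k = 4, so n − k + 1 = 11.
Given d = 14, check d ≤ 11: NO.
Slack = (n − k + 1) − d = -3.
The slack is negative: d = 14 exceeds n − k + 1 = 11 by 3, so the Singleton bound is violated and no linear [14, 4, 14]_11 code can exist. In particular it is not MDS (MDS requires d = n − k + 1 exactly).
Description: the claimed parameters are [14, 4, 14]_11; such a code would be impossible (violates the Singleton bound).


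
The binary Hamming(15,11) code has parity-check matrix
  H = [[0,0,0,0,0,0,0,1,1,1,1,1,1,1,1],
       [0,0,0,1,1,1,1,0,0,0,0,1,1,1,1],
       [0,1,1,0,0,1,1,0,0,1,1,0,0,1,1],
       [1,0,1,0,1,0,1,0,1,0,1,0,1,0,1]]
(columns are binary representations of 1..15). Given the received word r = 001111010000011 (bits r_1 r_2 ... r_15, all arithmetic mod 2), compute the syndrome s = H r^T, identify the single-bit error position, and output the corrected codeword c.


s = (1, 1, 0, 1)^T, error position = 13, corrected codeword c = 001111010000111

Compute s = H r^T mod 2 one row at a time:
  s_1 = 1 + 0 + 0 + 0 + 0 + 0 + 1 + 1 = 3 ≡ 1 (mod 2).
  s_2 = 1 + 1 + 1 + 0 + 0 + 0 + 1 + 1 = 5 ≡ 1 (mod 2).
  s_3 = 0 + 1 + 1 + 0 + 0 + 0 + 1 + 1 = 4 ≡ 0 (mod 2).
  s_4 = 0 + 1 + 1 + 0 + 0 + 0 + 0 + 1 = 3 ≡ 1 (mod 2).
s = (1, 1, 0, 1)^T — this equals column 13 of H (binary 1101), so error is at position 13.
Correct: flip bit 13 of r = 001111010000011 to get c = 001111010000111.


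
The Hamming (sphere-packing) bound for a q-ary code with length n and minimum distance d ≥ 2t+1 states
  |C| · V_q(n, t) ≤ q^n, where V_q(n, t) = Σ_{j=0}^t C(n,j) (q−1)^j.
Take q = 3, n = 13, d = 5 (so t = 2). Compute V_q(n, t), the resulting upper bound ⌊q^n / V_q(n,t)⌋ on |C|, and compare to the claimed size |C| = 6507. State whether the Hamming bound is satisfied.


V_q(n, t) = 339, q^n = 1594323, Hamming bound = 4703, |C| = 6507 > bound (violated).

Step 1: Compute V_q(n, t) = Σ_{j=0}^2 C(n, j) (q−1)^j.
  j = 0: C(13,0)·(2)^0 = 1·1 = 1.
  j = 1: C(13,1)·(2)^1 = 13·2 = 26.
  j = 2: C(13,2)·(2)^2 = 78·4 = 312.
  V_q(n, t) = 1 + 26 + 312 = 339.
Step 2: q^n = 3^13 = 1594323.
Step 3: Hamming bound ⌊q^n / V_q(n,t)⌋ = ⌊1594323/339⌋ = 4703.
Step 4: Compare |C| = 6507 to 4703: violated.
The claimed |C| lies above the Hamming bound, so no 3-ary code of length 13 with d ≥ 5 can have 6507 codewords.


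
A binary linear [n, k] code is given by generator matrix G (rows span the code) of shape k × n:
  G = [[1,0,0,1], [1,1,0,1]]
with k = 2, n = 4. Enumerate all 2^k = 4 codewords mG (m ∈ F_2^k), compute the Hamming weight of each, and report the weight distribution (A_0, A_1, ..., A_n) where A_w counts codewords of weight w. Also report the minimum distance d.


Weight distribution: A_0 = 1, A_1 = 1, A_2 = 1, A_3 = 1. Minimum distance d = 1.

Enumerate all 2^2 = 4 messages m ∈ F_2^2.
For each, compute codeword c = mG in F_2^4, then tally its weight.
  m = 00 → c = 0000, weight = 0.
  m = 10 → c = 1001, weight = 2.
  m = 01 → c = 1101, weight = 3.
  m = 11 → c = 0100, weight = 1.
Tally weights:
  weight 0: 1 codewords.
  weight 1: 1 codewords.
  weight 2: 1 codewords.
  weight 3: 1 codewords.
Minimum distance d = smallest w > 0 with A_w > 0 = 1.
Sanity: Σ A_w = 4 = 2^2 = 4 ✓.


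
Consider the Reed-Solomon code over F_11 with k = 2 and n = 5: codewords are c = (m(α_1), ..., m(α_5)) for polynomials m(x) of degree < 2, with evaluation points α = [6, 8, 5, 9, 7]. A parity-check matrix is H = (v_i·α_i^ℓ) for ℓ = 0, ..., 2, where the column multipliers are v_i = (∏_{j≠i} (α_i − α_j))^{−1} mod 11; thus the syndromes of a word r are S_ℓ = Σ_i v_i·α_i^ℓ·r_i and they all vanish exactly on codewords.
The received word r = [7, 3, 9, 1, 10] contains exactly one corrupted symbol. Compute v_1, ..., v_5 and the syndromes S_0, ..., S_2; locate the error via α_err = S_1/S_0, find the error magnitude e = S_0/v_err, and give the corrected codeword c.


S = (4, 6, 9), error at position 5, error magnitude e = 5, c = [7, 3, 9, 1, 5].

Step 1: column multipliers v_i = (∏_{j≠i}(α_i − α_j))^{−1} mod 11.
  i = 1 (α = 6): (6−8)(6−5)(6−9)(6−7) = (−2)·1·(−3)·(−1) = −6 ≡ 5, so v_1 = 5^{−1} = 9 (mod 11).
  i = 2 (α = 8): (8−6)(8−5)(8−9)(8−7) = 2·3·(−1)·1 = −6 ≡ 5, so v_2 = 5^{−1} = 9 (mod 11).
  i = 3 (α = 5): (5−6)(5−8)(5−9)(5−7) = (−1)·(−3)·(−4)·(−2) = 24 ≡ 2, so v_3 = 2^{−1} = 6 (mod 11).
  i = 4 (α = 9): (9−6)(9−8)(9−5)(9−7) = 3·1·4·2 = 24 ≡ 2, so v_4 = 2^{−1} = 6 (mod 11).
  i = 5 (α = 7): (7−6)(7−8)(7−5)(7−9) = 1·(−1)·2·(−2) = 4 ≡ 4, so v_5 = 4^{−1} = 3 (mod 11).
  v = [9, 9, 6, 6, 3].
Step 2: syndromes of r = [7, 3, 9, 1, 10] (all sums mod 11).
  S_0 = Σ v_i r_i = 9·7 + 9·3 + 6·9 + 6·1 + 3·10 = 180 ≡ 4.
  S_1 = Σ v_i α_i r_i = 9·6·7 + 9·8·3 + 6·5·9 + 6·9·1 + 3·7·10 = 1128 ≡ 6.
  α_i^2 mod 11 = [3, 9, 3, 4, 5].
  S_2 = Σ v_i α_i^2 r_i = 9·3·7 + 9·9·3 + 6·3·9 + 6·4·1 + 3·5·10 = 768 ≡ 9.
  S = (4, 6, 9) ≠ 0, so r is not a codeword (an error is present).
Step 3: locate the error. For a single error e at position i, S_ℓ = v_i·e·α_i^ℓ, so α_err = S_1/S_0.
  S_0^{−1} = 4^{−1} = 3 (mod 11), so α_err = 6·3 = 18 ≡ 7 = α_5. Error position i = 5.
  Consistency check: S_2/S_1 = 9·2 = 18 ≡ 7 = α_err ✓ (single-error assumption holds).
Step 4: error magnitude e = S_0/v_5 = S_0·∏_{j≠5}(α_5 − α_j) = 4·4 = 16 ≡ 5 (mod 11).
Step 5: correct position 5: c_5 = r_5 − e = 10 − 5 ≡ 5 (mod 11). Hence c = [7, 3, 9, 1, 5].
  Check: interpolating c through the α_i gives m(x) = 8 + 9·x (degree < 2) with m(α_i) = c_i for every i, so c is indeed a codeword.


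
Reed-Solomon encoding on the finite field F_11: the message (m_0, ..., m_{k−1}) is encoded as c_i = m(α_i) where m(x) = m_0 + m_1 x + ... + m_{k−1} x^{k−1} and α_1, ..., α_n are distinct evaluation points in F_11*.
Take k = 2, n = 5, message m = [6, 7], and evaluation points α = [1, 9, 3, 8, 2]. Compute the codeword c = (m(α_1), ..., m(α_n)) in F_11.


c = [2, 3, 5, 7, 9]

Message polynomial: m(x) = 6 + 7·x (mod 11).
For each evaluation point α_i, compute m(α_i) mod 11:
  α_1 = 1: Horner steps 7 → 2, so m(1) = 2.
  α_2 = 9: Horner steps 7 → 3, so m(9) = 3.
  α_3 = 3: Horner steps 7 → 5, so m(3) = 5.
  α_4 = 8: Horner steps 7 → 7, so m(8) = 7.
  α_5 = 2: Horner steps 7 → 9, so m(2) = 9.
Codeword c = [2, 3, 5, 7, 9] ∈ F_11^5.


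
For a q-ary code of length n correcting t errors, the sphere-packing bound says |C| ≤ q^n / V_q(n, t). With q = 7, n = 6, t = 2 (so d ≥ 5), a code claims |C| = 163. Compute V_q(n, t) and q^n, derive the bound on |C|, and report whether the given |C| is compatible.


V_q(n, t) = 577, q^n = 117649, Hamming bound = 203, |C| = 163 ≤ bound (satisfied).

Step 1: Compute V_q(n, t) = Σ_{j=0}^2 C(n, j) (q−1)^j.
  j = 0: C(6,0)·(6)^0 = 1·1 = 1.
  j = 1: C(6,1)·(6)^1 = 6·6 = 36.
  j = 2: C(6,2)·(6)^2 = 15·36 = 540.
  V_q(n, t) = 1 + 36 + 540 = 577.
Step 2: q^n = 7^6 = 117649.
Step 3: Hamming bound ⌊q^n / V_q(n,t)⌋ = ⌊117649/577⌋ = 203.
Step 4: Compare |C| = 163 to 203: satisfied.
The claimed |C| lies below the Hamming bound.


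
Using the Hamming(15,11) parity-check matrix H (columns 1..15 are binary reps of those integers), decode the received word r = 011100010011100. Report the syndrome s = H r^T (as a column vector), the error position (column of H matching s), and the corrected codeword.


s = (0, 1, 1, 1)^T, error position = 7, corrected codeword c = 011100110011100

Compute s = H r^T mod 2 one row at a time:
  s_1 = 1 + 0 + 0 + 1 + 1 + 1 + 0 + 0 = 4 ≡ 0 (mod 2).
  s_2 = 1 + 0 + 0 + 0 + 1 + 1 + 0 + 0 = 3 ≡ 1 (mod 2).
  s_3 = 1 + 1 + 0 + 0 + 0 + 1 + 0 + 0 = 3 ≡ 1 (mod 2).
  s_4 = 0 + 1 + 0 + 0 + 0 + 1 + 1 + 0 = 3 ≡ 1 (mod 2).
s = (0, 1, 1, 1)^T — this equals column 7 of H (binary 0111), so error is at position 7.
Correct: flip bit 7 of r = 011100010011100 to get c = 011100110011100.


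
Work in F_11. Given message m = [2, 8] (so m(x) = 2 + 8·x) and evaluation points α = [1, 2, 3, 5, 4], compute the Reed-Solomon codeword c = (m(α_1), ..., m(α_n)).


c = [10, 7, 4, 9, 1]

Message polynomial: m(x) = 2 + 8·x (mod 11).
For each evaluation point α_i, compute m(α_i) mod 11:
  α_1 = 1: Horner steps 8 → 10, so m(1) = 10.
  α_2 = 2: Horner steps 8 → 7, so m(2) = 7.
  α_3 = 3: Horner steps 8 → 4, so m(3) = 4.
  α_4 = 5: Horner steps 8 → 9, so m(5) = 9.
  α_5 = 4: Horner steps 8 → 1, so m(4) = 1.
Codeword c = [10, 7, 4, 9, 1] ∈ F_11^5.


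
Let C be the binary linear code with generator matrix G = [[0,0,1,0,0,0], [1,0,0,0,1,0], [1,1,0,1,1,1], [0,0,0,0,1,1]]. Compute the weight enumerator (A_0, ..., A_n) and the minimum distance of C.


Weight distribution: A_0 = 1, A_1 = 1, A_2 = 3, A_3 = 6, A_4 = 3, A_5 = 1, A_6 = 1. Minimum distance d = 1.

Enumerate all 2^4 = 16 messages m ∈ F_2^4.
For each, compute codeword c = mG in F_2^6, then tally its weight.
  m = 0000 → c = 000000, weight = 0.
  m = 1000 → c = 001000, weight = 1.
  m = 0100 → c = 100010, weight = 2.
  m = 1100 → c = 101010, weight = 3.
  m = 0010 → c = 110111, weight = 5.
  m = 1010 → c = 111111, weight = 6.
  m = 0110 → c = 010101, weight = 3.
  m = 1110 → c = 011101, weight = 4.
  m = 0001 → c = 000011, weight = 2.
  m = 1001 → c = 001011, weight = 3.
  m = 0101 → c = 100001, weight = 2.
  m = 1101 → c = 101001, weight = 3.
  m = 0011 → c = 110100, weight = 3.
  m = 1011 → c = 111100, weight = 4.
  m = 0111 → c = 010110, weight = 3.
  m = 1111 → c = 011110, weight = 4.
Tally weights:
  weight 0: 1 codewords.
  weight 1: 1 codewords.
  weight 2: 3 codewords.
  weight 3: 6 codewords.
  weight 4: 3 codewords.
  weight 5: 1 codewords.
  weight 6: 1 codewords.
Minimum distance d = smallest w > 0 with A_w > 0 = 1.
Sanity: Σ A_w = 16 = 2^4 = 16 ✓.
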